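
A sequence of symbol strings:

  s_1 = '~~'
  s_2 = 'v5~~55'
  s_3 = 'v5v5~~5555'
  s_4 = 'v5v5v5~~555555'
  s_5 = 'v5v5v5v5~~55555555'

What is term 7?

s(k+1) = v5·s(k)·55, so each term gains v5 as a prefix and 55 as a suffix.
From v5v5v5v5~~55555555, 2 further steps: v5v5v5v5~~55555555 → v5v5v5v5v5~~5555555555 → (answer).

v5v5v5v5v5v5~~555555555555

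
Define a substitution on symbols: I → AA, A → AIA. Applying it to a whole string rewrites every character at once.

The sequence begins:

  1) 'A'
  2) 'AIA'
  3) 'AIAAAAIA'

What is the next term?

AIAAAAIAAIAAIAAIAAAAIA

Apply φ to AIAAAAIA symbol by symbol: A→AIA, I→AA, A→AIA, A→AIA, A→AIA, A→AIA, I→AA, A→AIA; joined: AIA AA AIA AIA AIA AIA AA AIA.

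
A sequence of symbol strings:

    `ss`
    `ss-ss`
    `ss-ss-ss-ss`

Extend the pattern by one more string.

Each string is two copies of the previous one joined by '-'.
Doubling ss-ss-ss-ss with '-' between the halves:

ss-ss-ss-ss-ss-ss-ss-ss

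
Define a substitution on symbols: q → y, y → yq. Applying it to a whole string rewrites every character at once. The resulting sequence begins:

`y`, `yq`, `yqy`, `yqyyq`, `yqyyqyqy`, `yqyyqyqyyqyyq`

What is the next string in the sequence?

Applying the rule to each of the 13 symbols of yqyyqyqyyqyyq gives the pieces yq y yq yq y yq y yq yq y yq yq y, which concatenate to the answer.

yqyyqyqyyqyyqyqyyqyqy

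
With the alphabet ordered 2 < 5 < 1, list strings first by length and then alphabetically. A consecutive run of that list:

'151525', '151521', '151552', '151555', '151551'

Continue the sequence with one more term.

Treat 151551 as a base-3 numeral over the given alphabet and add one, carrying through any trailing 1's.

151512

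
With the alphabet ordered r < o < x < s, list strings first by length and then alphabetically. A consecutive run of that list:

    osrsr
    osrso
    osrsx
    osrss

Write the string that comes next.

The successor of osrss increments the rightmost position that isn't already s and resets every position after it to r.

osorr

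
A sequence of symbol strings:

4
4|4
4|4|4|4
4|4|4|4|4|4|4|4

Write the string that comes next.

Each string is two copies of the previous one joined by '|'.
One more doubling of 4|4|4|4|4|4|4|4 gives the answer.

4|4|4|4|4|4|4|4|4|4|4|4|4|4|4|4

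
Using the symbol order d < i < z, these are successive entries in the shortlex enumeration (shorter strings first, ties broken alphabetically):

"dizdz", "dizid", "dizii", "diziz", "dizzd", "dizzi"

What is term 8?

dzddd

Continuing the enumeration 2 steps past dizzi: dizzi → dizzz → (answer).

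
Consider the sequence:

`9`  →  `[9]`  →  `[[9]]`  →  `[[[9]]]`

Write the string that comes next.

[[[[9]]]]

s(k+1) = [·s(k)·], so each term gains [ as a prefix and ] as a suffix.
One more step from [[[9]]] gives the answer.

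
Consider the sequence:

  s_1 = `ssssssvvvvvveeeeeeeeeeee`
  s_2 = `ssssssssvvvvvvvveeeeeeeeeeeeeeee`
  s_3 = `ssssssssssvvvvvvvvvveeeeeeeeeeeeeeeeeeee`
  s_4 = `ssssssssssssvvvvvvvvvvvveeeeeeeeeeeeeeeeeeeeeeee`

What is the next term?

Each string has the form s^{2n} v^{2n} e^{4n}, where the shown terms are n = 3, 4, 5, 6.
Setting n = 7 gives 14, 14, 28 characters in each block.

ssssssssssssssvvvvvvvvvvvvvveeeeeeeeeeeeeeeeeeeeeeeeeeee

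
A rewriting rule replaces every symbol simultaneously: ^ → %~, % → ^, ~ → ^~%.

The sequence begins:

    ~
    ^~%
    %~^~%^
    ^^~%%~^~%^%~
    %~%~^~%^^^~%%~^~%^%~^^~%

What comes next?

Rewriting the 24 symbols of %~%~^~%^^^~%%~^~%^%~^^~% one by one yields ^ ^~% ^ ^~% %~ ^~% ^ %~ %~ %~ ^~% ^ ^ ^~% %~ ^~% ^ %~ ^ ^~% %~ %~ ^~% ^; concatenated:

^^~%^^~%%~^~%^%~%~%~^~%^^^~%%~^~%^%~^^~%%~%~^~%^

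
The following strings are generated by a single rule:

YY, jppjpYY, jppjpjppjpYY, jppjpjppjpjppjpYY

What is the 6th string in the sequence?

jppjpjppjpjppjpjppjpjppjpYY

Every step adds jppjp at the front: s(k+1) = jppjp·s(k).
From jppjpjppjpjppjpYY, 2 further steps: jppjpjppjpjppjpYY → jppjpjppjpjppjpjppjpYY → (answer).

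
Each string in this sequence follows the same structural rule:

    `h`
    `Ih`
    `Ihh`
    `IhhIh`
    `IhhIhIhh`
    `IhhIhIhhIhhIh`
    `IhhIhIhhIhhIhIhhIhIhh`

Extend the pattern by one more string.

IhhIhIhhIhhIhIhhIhIhhIhhIhIhhIhhIh

From term 3 onward, concatenate the last term with the second-to-last: Ih·h = Ihh, Ihh·Ih = IhhIh, …
The next term joins IhhIhIhhIhhIhIhhIhIhh and IhhIhIhhIhhIh.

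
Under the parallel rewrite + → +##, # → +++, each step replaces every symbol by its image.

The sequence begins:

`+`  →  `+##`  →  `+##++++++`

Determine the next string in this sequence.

+##+++++++##+##+##+##+##+##

Expanding +##++++++: +→+##, #→+++, #→+++, +→+##, +→+##, +→+##, +→+##, +→+##, +→+##. Concatenated: +## +++ +++ +## +## +## +## +## +##.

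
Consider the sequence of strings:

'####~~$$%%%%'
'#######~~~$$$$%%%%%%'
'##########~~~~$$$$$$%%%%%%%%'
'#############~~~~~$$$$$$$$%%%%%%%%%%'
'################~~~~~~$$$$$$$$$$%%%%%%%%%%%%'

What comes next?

Term n consists of 3n-2 #'s, followed by n ~'s, followed by 2n-2 $'s, followed by 2n %'s, where the shown terms are n = 2, 3, 4, 5, 6.
At n = 7 the blocks have lengths 19, 7, 12, 14.

###################~~~~~~~$$$$$$$$$$$$%%%%%%%%%%%%%%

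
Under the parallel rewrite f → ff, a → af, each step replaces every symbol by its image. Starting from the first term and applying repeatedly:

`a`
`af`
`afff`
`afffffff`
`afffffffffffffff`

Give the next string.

φ(afffffffffffffff) expands symbol-by-symbol to af ff ff ff ff ff ff ff ff ff ff ff ff ff ff ff; joining the 16 pieces gives the next term.

afffffffffffffffffffffffffffffff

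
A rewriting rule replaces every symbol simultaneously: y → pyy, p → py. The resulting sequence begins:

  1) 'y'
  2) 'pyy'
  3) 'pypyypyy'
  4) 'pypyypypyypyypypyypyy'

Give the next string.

pypyypypyypyypypyypypyypyypypyypyypypyypypyypyypypyypyy

Applying the rule to each of the 21 symbols of pypyypypyypyypypyypyy gives the pieces py pyy py pyy pyy py pyy py pyy pyy py pyy pyy py pyy py pyy pyy py pyy pyy, which concatenate to the answer.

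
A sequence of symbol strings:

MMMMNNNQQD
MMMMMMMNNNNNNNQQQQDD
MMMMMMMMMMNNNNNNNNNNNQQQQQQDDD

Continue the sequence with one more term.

Reading off run lengths: M runs 4, 7, 10; N runs 3, 7, 11; Q runs 2, 4, 6; D runs 1, 2, 3 — each is linear in n (n = 1, 2, …).
Setting n = 4 gives 13, 15, 8, 4 characters in each block.

MMMMMMMMMMMMMNNNNNNNNNNNNNNNQQQQQQQQDDDD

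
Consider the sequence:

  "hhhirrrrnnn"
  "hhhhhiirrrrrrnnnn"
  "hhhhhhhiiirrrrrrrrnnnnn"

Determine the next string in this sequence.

The n-th term is 2n+1 h's then n i's then 2n+2 r's then n+2 n's (n = 1, 2, …).
At n = 4 the blocks have lengths 9, 4, 10, 6.

hhhhhhhhhiiiirrrrrrrrrrnnnnnn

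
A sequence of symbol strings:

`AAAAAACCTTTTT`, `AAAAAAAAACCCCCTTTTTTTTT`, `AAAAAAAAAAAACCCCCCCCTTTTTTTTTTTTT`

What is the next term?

AAAAAAAAAAAAAAACCCCCCCCCCCTTTTTTTTTTTTTTTTT

Each string has the form A^{3n+3} C^{3n-1} T^{4n+1} (n = 1, 2, …).
Setting n = 4 gives 15, 11, 17 characters in each block.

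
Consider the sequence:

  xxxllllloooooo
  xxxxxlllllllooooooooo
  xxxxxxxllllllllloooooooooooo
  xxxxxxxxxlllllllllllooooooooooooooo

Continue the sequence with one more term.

Reading off run lengths: x runs 3, 5, 7, 9; l runs 5, 7, 9, 11; o runs 6, 9, 12, 15 — each is linear in n (n = 1, 2, …).
At n = 5 the blocks have lengths 11, 13, 18.

xxxxxxxxxxxllllllllllllloooooooooooooooooo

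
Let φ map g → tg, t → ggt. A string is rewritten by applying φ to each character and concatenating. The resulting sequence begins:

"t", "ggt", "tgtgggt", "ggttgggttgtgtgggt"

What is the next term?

Applying the rule to each of the 17 symbols of ggttgggttgtgtgggt gives the pieces tg tg ggt ggt tg tg tg ggt ggt tg ggt tg ggt tg tg tg ggt, which concatenate to the answer.

tgtgggtggttgtgtgggtggttgggttgggttgtgtgggt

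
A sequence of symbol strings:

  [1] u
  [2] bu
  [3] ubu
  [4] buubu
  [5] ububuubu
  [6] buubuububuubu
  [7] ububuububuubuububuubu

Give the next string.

Each term (from the third on) is the two preceding terms concatenated in order: term 3 = u·bu = ubu.
So term 8 is buubuububuubu·ububuububuubuububuubu.

buubuububuubuububuububuubuububuubu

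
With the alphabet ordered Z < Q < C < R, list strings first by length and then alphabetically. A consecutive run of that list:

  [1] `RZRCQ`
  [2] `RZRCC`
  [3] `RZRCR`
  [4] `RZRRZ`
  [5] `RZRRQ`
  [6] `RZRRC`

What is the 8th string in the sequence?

RQZZZ

Advancing 2 positions from RZRRC through RZRRC → RZRRR reaches term 8.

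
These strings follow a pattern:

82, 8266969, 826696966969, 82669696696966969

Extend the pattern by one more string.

Every step adds 66969 to the end: s(k+1) = s(k)·66969.
Applying this once more to 82669696696966969:

8266969669696696966969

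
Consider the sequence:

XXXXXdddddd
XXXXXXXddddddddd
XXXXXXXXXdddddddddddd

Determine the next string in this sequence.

XXXXXXXXXXXddddddddddddddd

The n-th term is 2n+1 X's then 3n d's, where the shown terms are n = 2, 3, 4.
Setting n = 5 gives 11, 15 characters in each block.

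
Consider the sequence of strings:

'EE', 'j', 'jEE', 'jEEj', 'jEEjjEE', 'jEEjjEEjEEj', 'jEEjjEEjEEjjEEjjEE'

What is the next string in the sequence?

jEEjjEEjEEjjEEjjEEjEEjjEEjEEj

This is a Fibonacci-style word recurrence s(k) = s(k−1)·s(k−2): e.g. j·EE = jEE.
The next term joins jEEjjEEjEEjjEEjjEE and jEEjjEEjEEj.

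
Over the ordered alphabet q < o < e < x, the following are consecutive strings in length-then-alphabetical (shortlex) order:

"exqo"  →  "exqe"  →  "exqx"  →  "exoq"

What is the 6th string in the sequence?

Advancing 2 positions from exoq through exoq → exoo reaches term 6.

exoe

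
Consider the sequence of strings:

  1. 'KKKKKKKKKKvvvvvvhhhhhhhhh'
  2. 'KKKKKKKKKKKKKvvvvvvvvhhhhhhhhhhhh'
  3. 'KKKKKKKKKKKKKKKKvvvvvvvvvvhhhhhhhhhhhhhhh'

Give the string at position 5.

Reading off run lengths: K runs 10, 13, 16; v runs 6, 8, 10; h runs 9, 12, 15 — each is linear in n, where the shown terms are n = 3, 4, 5.
Setting n = 7 gives 22, 14, 21 characters in each block.

KKKKKKKKKKKKKKKKKKKKKKvvvvvvvvvvvvvvhhhhhhhhhhhhhhhhhhhhh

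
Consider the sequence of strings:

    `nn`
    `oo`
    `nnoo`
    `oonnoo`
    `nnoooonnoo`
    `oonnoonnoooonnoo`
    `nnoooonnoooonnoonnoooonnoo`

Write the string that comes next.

Each term (from the third on) is the two preceding terms concatenated in order: term 3 = nn·oo = nnoo.
The next term joins oonnoonnoooonnoo and nnoooonnoooonnoonnoooonnoo.

oonnoonnoooonnoonnoooonnoooonnoonnoooonnoo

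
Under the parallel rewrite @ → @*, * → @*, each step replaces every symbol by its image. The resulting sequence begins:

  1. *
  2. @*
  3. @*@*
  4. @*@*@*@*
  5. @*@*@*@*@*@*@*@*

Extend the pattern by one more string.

φ(@*@*@*@*@*@*@*@*) expands symbol-by-symbol to @* @* @* @* @* @* @* @* @* @* @* @* @* @* @* @*; joining the 16 pieces gives the next term.

@*@*@*@*@*@*@*@*@*@*@*@*@*@*@*@*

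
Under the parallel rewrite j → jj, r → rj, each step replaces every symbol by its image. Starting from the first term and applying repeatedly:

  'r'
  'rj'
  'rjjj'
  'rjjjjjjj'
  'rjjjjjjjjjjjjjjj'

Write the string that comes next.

Rewriting the 16 symbols of rjjjjjjjjjjjjjjj one by one yields rj jj jj jj jj jj jj jj jj jj jj jj jj jj jj jj; concatenated:

rjjjjjjjjjjjjjjjjjjjjjjjjjjjjjjj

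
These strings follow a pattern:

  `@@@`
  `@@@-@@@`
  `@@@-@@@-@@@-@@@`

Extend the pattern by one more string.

Each string is two copies of the previous one joined by '-'.
Doubling @@@-@@@-@@@-@@@ with '-' between the halves:

@@@-@@@-@@@-@@@-@@@-@@@-@@@-@@@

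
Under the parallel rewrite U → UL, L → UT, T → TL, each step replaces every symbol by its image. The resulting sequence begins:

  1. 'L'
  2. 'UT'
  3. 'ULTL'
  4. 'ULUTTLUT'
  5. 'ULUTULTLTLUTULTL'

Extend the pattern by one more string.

Rewriting the 16 symbols of ULUTULTLTLUTULTL one by one yields UL UT UL TL UL UT TL UT TL UT UL TL UL UT TL UT; concatenated:

ULUTULTLULUTTLUTTLUTULTLULUTTLUT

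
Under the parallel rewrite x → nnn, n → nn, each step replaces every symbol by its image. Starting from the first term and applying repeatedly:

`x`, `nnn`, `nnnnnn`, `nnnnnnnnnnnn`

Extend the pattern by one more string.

nnnnnnnnnnnnnnnnnnnnnnnn

Rewriting each symbol of nnnnnnnnnnnn: n→nn, n→nn, n→nn, n→nn, n→nn, n→nn, n→nn, n→nn, n→nn, n→nn, n→nn, n→nn, which concatenates to nn nn nn nn nn nn nn nn nn nn nn nn.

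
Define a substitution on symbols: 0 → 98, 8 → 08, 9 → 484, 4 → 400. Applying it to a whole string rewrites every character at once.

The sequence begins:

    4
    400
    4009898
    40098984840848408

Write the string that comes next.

40098984840848408400084009808400084009808

Replace each of the 17 characters of 40098984840848408 in place — 400 98 98 484 08 484 08 400 08 400 98 08 400 08 400 98 08 — and concatenate.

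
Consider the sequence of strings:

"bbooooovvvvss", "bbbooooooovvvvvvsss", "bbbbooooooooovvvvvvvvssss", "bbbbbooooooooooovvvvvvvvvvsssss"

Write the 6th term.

bbbbbbbooooooooooooooovvvvvvvvvvvvvvsssssss

Each string has the form b^{n} o^{2n+1} v^{2n} s^{n}, where the shown terms are n = 2, 3, 4, 5.
Setting n = 7 gives 7, 15, 14, 7 characters in each block.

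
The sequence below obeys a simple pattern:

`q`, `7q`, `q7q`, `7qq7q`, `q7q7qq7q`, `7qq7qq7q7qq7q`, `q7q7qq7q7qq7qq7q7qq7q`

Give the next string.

From term 3 onward, concatenate the second-to-last term with the last: q·7q = q7q, 7q·q7q = 7qq7q, …
The next term joins 7qq7qq7q7qq7q and q7q7qq7q7qq7qq7q7qq7q.

7qq7qq7q7qq7qq7q7qq7q7qq7qq7q7qq7q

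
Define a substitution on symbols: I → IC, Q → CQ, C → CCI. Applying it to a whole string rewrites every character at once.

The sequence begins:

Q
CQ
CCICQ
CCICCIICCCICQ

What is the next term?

Rewriting the 13 symbols of CCICCIICCCICQ one by one yields CCI CCI IC CCI CCI IC IC CCI CCI CCI IC CCI CQ; concatenated:

CCICCIICCCICCIICICCCICCICCIICCCICQ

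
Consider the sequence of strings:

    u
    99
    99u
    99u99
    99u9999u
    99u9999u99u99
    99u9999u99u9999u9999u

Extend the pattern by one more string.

Each term (from the third on) is the previous term followed by the one before it: term 3 = 99·u = 99u.
Continuing: 99u9999u99u9999u9999u · 99u9999u99u99 gives term 8.

99u9999u99u9999u9999u99u9999u99u99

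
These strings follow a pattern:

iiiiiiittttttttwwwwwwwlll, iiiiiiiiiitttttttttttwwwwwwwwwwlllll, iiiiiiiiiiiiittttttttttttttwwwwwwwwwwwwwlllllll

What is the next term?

Term n consists of 3n+1 i's, followed by 3n+2 t's, followed by 3n+1 w's, followed by 2n-1 l's, where the shown terms are n = 2, 3, 4.
Setting n = 5 gives 16, 17, 16, 9 characters in each block.

iiiiiiiiiiiiiiiitttttttttttttttttwwwwwwwwwwwwwwwwlllllllll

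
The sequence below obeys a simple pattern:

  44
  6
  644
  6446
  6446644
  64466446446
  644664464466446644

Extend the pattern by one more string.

From term 3 onward, concatenate the last term with the second-to-last: 6·44 = 644, 644·6 = 6446, …
Continuing: 644664464466446644 · 64466446446 gives term 8.

64466446446644664464466446446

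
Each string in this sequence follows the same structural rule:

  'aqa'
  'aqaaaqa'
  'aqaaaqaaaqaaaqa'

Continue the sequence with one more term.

Each string is two copies of the previous one joined by 'a'.
Doubling aqaaaqaaaqaaaqa with 'a' between the halves:

aqaaaqaaaqaaaqaaaqaaaqaaaqaaaqa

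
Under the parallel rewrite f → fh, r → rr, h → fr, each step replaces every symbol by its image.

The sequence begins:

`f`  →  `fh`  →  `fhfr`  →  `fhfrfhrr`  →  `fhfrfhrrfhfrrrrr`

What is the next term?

fhfrfhrrfhfrrrrrfhfrfhrrrrrrrrrr

Applying the rule to each of the 16 symbols of fhfrfhrrfhfrrrrr gives the pieces fh fr fh rr fh fr rr rr fh fr fh rr rr rr rr rr, which concatenate to the answer.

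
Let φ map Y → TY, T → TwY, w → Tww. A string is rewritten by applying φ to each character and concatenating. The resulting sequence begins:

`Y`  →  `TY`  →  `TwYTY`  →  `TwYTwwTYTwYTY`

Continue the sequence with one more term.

Rewriting the 13 symbols of TwYTwwTYTwYTY one by one yields TwY Tww TY TwY Tww Tww TwY TY TwY Tww TY TwY TY; concatenated:

TwYTwwTYTwYTwwTwwTwYTYTwYTwwTYTwYTY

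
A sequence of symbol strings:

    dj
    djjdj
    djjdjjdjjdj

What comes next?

djjdjjdjjdjjdjjdjjdjjdj

Every step duplicates the string with 'j' between the halves.
So the next term is two copies of djjdjjdjjdj with 'j' between the halves.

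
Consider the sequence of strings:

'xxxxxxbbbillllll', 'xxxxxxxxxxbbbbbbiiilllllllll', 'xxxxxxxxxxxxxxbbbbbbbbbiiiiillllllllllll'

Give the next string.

Each string has the form x^{4n+2} b^{3n} i^{2n-1} l^{3n+3} (n = 1, 2, …).
At n = 4 the blocks have lengths 18, 12, 7, 15.

xxxxxxxxxxxxxxxxxxbbbbbbbbbbbbiiiiiiilllllllllllllll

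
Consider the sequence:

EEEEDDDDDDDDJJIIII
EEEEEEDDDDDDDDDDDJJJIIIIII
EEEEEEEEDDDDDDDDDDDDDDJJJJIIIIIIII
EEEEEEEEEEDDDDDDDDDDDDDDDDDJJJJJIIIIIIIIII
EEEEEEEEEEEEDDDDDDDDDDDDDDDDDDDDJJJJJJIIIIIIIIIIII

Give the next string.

Each string has the form E^{2n} D^{3n+2} J^{n} I^{2n}, where the shown terms are n = 2, 3, 4, 5, 6.
Setting n = 7 gives 14, 23, 7, 14 characters in each block.

EEEEEEEEEEEEEEDDDDDDDDDDDDDDDDDDDDDDDJJJJJJJIIIIIIIIIIIIII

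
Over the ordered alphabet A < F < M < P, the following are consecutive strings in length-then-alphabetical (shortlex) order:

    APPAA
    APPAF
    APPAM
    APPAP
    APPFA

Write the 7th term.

APPFM

Stepping forward 2 times from APPFA: APPFA → APPFF, then the target.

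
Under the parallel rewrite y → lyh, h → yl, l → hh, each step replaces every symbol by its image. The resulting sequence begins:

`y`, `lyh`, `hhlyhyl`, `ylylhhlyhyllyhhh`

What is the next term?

lyhhhlyhhhylylhhlyhyllyhhhhhlyhylylyl

φ(ylylhhlyhyllyhhh) expands symbol-by-symbol to lyh hh lyh hh yl yl hh lyh yl lyh hh hh lyh yl yl yl; joining the 16 pieces gives the next term.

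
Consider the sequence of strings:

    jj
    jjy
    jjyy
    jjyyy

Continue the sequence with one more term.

jjyyyy

The strings grow by a fixed suffix y each time.
So the next term is jjyyy·y.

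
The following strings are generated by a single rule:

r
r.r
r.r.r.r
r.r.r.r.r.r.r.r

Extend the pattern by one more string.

r.r.r.r.r.r.r.r.r.r.r.r.r.r.r.r

Each string is two copies of the previous one joined by '.'.
So the next term is two copies of r.r.r.r.r.r.r.r with '.' between the halves.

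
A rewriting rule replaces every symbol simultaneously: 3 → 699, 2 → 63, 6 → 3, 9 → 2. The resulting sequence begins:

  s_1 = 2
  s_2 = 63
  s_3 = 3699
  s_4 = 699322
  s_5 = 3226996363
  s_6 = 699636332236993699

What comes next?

Rewriting the 18 symbols of 699636332236993699 one by one yields 3 2 2 3 699 3 699 699 63 63 699 3 2 2 699 3 2 2; concatenated:

322369936996996363699322699322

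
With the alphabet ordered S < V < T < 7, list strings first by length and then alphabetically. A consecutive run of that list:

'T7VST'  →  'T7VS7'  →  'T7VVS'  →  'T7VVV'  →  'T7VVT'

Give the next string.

The successor of T7VVT increments the rightmost position that isn't already 7 and resets every position after it to S.

T7VV7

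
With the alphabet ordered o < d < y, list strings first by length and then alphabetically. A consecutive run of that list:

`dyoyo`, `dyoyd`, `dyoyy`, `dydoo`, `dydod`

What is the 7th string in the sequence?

dyddo

Continuing the enumeration 2 steps past dydod: dydod → dydoy → (answer).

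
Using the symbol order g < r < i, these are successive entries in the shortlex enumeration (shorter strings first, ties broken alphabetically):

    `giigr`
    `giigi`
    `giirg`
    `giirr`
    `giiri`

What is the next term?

giiig

The successor of giiri increments the rightmost position that isn't already i and resets every position after it to g.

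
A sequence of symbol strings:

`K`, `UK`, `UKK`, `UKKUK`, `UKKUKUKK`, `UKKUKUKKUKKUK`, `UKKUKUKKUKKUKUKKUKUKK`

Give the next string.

UKKUKUKKUKKUKUKKUKUKKUKKUKUKKUKKUK

From term 3 onward, concatenate the last term with the second-to-last: UK·K = UKK, UKK·UK = UKKUK, …
Continuing: UKKUKUKKUKKUKUKKUKUKK · UKKUKUKKUKKUK gives term 8.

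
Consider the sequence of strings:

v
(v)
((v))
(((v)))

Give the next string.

s(k+1) = (·s(k)·), so each term gains ( as a prefix and ) as a suffix.
One more step from (((v))) gives the answer.

((((v))))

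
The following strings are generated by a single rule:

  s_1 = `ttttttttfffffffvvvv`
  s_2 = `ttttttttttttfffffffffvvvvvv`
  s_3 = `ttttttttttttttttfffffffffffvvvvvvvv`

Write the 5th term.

Reading off run lengths: t runs 8, 12, 16; f runs 7, 9, 11; v runs 4, 6, 8 — each is linear in n, where the shown terms are n = 2, 3, 4.
Setting n = 6 gives 24, 15, 12 characters in each block.

ttttttttttttttttttttttttfffffffffffffffvvvvvvvvvvvv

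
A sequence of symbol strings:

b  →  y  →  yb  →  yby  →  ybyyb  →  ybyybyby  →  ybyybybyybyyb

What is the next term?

ybyybybyybyybybyybyby

From term 3 onward, concatenate the last term with the second-to-last: y·b = yb, yb·y = yby, …
Continuing: ybyybybyybyyb · ybyybyby gives term 8.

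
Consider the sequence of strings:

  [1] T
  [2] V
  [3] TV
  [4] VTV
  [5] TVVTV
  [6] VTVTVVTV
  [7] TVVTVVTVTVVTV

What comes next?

From term 3 onward, concatenate the second-to-last term with the last: T·V = TV, V·TV = VTV, …
So term 8 is VTVTVVTV·TVVTVVTVTVVTV.

VTVTVVTVTVVTVVTVTVVTV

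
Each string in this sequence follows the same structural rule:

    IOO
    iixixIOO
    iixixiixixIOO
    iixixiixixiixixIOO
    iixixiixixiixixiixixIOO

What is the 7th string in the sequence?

iixixiixixiixixiixixiixixiixixIOO

Every step adds iixix at the front: s(k+1) = iixix·s(k).
From iixixiixixiixixiixixIOO, 2 further steps: iixixiixixiixixiixixIOO → iixixiixixiixixiixixiixixIOO → (answer).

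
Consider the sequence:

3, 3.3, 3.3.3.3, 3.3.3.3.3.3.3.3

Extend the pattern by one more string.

s(k+1) = s(k)·.·s(k) — each term doubles the last with '.' between the halves.
One more doubling of 3.3.3.3.3.3.3.3 gives the answer.

3.3.3.3.3.3.3.3.3.3.3.3.3.3.3.3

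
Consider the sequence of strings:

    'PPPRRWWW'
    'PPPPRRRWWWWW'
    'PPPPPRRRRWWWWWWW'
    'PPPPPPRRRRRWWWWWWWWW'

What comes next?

PPPPPPPRRRRRRWWWWWWWWWWW

Each string has the form P^{n+1} R^{n} W^{2n-1}, where the shown terms are n = 2, 3, 4, 5.
At n = 6 the blocks have lengths 7, 6, 11.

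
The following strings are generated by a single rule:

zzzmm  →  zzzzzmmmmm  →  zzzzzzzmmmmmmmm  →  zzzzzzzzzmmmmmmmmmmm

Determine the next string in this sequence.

Reading off run lengths: z runs 3, 5, 7, 9; m runs 2, 5, 8, 11 — each is linear in n (n = 1, 2, …).
For the next term, n = 5, so the run lengths are 11, 14.

zzzzzzzzzzzmmmmmmmmmmmmmm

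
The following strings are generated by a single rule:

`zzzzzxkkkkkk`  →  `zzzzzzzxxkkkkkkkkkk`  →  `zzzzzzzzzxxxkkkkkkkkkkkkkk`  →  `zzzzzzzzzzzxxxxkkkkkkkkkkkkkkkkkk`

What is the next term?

The n-th term is 2n+3 z's then n x's then 4n+2 k's (n = 1, 2, …).
At n = 5 the blocks have lengths 13, 5, 22.

zzzzzzzzzzzzzxxxxxkkkkkkkkkkkkkkkkkkkkkk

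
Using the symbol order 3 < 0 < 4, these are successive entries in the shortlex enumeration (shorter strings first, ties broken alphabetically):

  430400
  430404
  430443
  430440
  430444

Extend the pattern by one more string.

Treat 430444 as a base-3 numeral over the given alphabet and add one, carrying through any trailing 4's.

434333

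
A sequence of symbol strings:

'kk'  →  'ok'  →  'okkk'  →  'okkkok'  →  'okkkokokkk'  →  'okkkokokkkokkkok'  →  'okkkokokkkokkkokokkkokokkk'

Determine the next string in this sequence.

okkkokokkkokkkokokkkokokkkokkkokokkkokkkok

Each term (from the third on) is the previous term followed by the one before it: term 3 = ok·kk = okkk.
The next term joins okkkokokkkokkkokokkkokokkk and okkkokokkkokkkok.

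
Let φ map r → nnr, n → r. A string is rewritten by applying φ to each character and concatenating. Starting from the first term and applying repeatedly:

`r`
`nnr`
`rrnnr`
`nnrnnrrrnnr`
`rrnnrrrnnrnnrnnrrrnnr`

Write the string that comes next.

Rewriting the 21 symbols of rrnnrrrnnrnnrnnrrrnnr one by one yields nnr nnr r r nnr nnr nnr r r nnr r r nnr r r nnr nnr nnr r r nnr; concatenated:

nnrnnrrrnnrnnrnnrrrnnrrrnnrrrnnrnnrnnrrrnnr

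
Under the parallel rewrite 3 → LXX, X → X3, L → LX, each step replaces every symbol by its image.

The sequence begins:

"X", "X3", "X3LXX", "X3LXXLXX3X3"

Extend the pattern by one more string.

X3LXXLXX3X3LXX3X3LXXX3LXX

Expanding X3LXXLXX3X3: X→X3, 3→LXX, L→LX, X→X3, X→X3, L→LX, X→X3, X→X3, 3→LXX, X→X3, 3→LXX. Concatenated: X3 LXX LX X3 X3 LX X3 X3 LXX X3 LXX.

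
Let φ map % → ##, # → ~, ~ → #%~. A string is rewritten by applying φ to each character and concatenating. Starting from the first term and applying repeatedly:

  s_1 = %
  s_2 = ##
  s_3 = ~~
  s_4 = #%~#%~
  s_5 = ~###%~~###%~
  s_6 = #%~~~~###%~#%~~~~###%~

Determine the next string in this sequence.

φ(#%~~~~###%~#%~~~~###%~) expands symbol-by-symbol to ~ ## #%~ #%~ #%~ #%~ ~ ~ ~ ## #%~ ~ ## #%~ #%~ #%~ #%~ ~ ~ ~ ## #%~; joining the 22 pieces gives the next term.

~###%~#%~#%~#%~~~~###%~~###%~#%~#%~#%~~~~###%~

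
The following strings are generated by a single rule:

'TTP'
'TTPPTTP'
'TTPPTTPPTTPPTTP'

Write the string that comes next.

Each string is two copies of the previous one joined by 'P'.
One more doubling of TTPPTTPPTTPPTTP gives the answer.

TTPPTTPPTTPPTTPPTTPPTTPPTTPPTTP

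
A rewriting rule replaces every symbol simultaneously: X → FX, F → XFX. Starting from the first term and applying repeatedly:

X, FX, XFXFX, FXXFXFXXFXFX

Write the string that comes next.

XFXFXFXXFXFXXFXFXFXXFXFXXFXFX

Expanding FXXFXFXXFXFX: F→XFX, X→FX, X→FX, F→XFX, X→FX, F→XFX, X→FX, X→FX, F→XFX, X→FX, F→XFX, X→FX. Concatenated: XFX FX FX XFX FX XFX FX FX XFX FX XFX FX.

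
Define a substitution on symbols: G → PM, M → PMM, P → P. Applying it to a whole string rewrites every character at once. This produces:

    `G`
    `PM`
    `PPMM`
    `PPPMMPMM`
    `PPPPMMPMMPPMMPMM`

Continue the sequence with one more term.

PPPPPMMPMMPPMMPMMPPPMMPMMPPMMPMM

Replace each of the 16 characters of PPPPMMPMMPPMMPMM in place — P P P P PMM PMM P PMM PMM P P PMM PMM P PMM PMM — and concatenate.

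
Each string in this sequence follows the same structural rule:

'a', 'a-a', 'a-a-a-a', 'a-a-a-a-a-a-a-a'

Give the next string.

Each string is two copies of the previous one joined by '-'.
Doubling a-a-a-a-a-a-a-a with '-' between the halves:

a-a-a-a-a-a-a-a-a-a-a-a-a-a-a-a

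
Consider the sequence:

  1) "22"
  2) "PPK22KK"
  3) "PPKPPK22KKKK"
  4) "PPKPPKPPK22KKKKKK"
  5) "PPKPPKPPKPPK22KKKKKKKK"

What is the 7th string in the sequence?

PPKPPKPPKPPKPPKPPK22KKKKKKKKKKKK

s(k+1) = PPK·s(k)·KK, so each term gains PPK as a prefix and KK as a suffix.
From PPKPPKPPKPPK22KKKKKKKK, 2 further steps: PPKPPKPPKPPK22KKKKKKKK → PPKPPKPPKPPKPPK22KKKKKKKKKK → (answer).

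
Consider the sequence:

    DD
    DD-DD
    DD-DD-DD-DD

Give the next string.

Every step duplicates the string with '-' between the halves.
One more doubling of DD-DD-DD-DD gives the answer.

DD-DD-DD-DD-DD-DD-DD-DD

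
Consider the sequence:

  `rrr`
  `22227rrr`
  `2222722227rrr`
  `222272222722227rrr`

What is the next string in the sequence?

22227222272222722227rrr

The strings grow by a fixed prefix 22227 each time.
So the next term is 22227·222272222722227rrr.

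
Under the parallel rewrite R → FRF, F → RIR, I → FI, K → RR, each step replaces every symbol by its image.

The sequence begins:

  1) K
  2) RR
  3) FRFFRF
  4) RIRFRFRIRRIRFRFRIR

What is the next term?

Applying the rule to each of the 18 symbols of RIRFRFRIRRIRFRFRIR gives the pieces FRF FI FRF RIR FRF RIR FRF FI FRF FRF FI FRF RIR FRF RIR FRF FI FRF, which concatenate to the answer.

FRFFIFRFRIRFRFRIRFRFFIFRFFRFFIFRFRIRFRFRIRFRFFIFRF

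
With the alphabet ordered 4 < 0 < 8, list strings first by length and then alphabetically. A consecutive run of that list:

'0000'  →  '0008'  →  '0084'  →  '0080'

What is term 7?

0840

Stepping forward 3 times from 0080: 0080 → 0088 → 0844, then the target.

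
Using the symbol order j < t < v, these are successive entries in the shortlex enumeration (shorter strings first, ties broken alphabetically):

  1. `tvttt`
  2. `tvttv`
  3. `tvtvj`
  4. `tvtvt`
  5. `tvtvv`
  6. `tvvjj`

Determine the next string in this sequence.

tvvjt

Treat tvvjj as a base-3 numeral over the given alphabet and add one, carrying through any trailing v's.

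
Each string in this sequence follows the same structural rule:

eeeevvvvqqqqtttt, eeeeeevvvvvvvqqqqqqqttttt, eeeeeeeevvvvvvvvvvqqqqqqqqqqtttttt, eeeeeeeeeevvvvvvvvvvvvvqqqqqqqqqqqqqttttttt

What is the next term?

Reading off run lengths: e runs 4, 6, 8, 10; v runs 4, 7, 10, 13; q runs 4, 7, 10, 13; t runs 4, 5, 6, 7 — each is linear in n (n = 1, 2, …).
Setting n = 5 gives 12, 16, 16, 8 characters in each block.

eeeeeeeeeeeevvvvvvvvvvvvvvvvqqqqqqqqqqqqqqqqtttttttt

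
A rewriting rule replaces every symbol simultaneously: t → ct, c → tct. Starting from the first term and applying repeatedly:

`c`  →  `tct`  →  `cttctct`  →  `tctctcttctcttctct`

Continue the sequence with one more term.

Rewriting the 17 symbols of tctctcttctcttctct one by one yields ct tct ct tct ct tct ct ct tct ct tct ct ct tct ct tct ct; concatenated:

cttctcttctcttctctcttctcttctctcttctcttctct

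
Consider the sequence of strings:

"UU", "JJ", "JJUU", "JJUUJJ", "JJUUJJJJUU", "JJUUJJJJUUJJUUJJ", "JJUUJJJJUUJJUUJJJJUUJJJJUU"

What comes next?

From term 3 onward, concatenate the last term with the second-to-last: JJ·UU = JJUU, JJUU·JJ = JJUUJJ, …
So term 8 is JJUUJJJJUUJJUUJJJJUUJJJJUU·JJUUJJJJUUJJUUJJ.

JJUUJJJJUUJJUUJJJJUUJJJJUUJJUUJJJJUUJJUUJJ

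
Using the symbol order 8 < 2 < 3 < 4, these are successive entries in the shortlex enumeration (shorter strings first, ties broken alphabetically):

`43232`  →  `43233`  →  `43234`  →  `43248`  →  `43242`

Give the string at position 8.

43388

Stepping forward 3 times from 43242: 43242 → 43243 → 43244, then the target.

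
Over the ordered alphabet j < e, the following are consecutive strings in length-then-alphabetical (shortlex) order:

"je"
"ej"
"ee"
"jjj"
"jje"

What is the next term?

jej

Find the rightmost character of jje below e, bump it to the next letter, and reset everything to its right to j.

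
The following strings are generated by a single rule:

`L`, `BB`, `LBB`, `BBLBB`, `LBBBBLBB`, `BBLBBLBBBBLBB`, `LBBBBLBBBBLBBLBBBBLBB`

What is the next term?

BBLBBLBBBBLBBLBBBBLBBBBLBBLBBBBLBB

Each term (from the third on) is the two preceding terms concatenated in order: term 3 = L·BB = LBB.
Continuing: BBLBBLBBBBLBB · LBBBBLBBBBLBBLBBBBLBB gives term 8.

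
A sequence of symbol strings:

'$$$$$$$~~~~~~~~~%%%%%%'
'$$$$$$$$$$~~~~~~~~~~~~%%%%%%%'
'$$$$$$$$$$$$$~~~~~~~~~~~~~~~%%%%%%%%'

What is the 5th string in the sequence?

Each string has the form $^{3n-2} ~^{3n} %^{n+3}, where the shown terms are n = 3, 4, 5.
For term 5, n = 7, so the run lengths are 19, 21, 10.

$$$$$$$$$$$$$$$$$$$~~~~~~~~~~~~~~~~~~~~~%%%%%%%%%%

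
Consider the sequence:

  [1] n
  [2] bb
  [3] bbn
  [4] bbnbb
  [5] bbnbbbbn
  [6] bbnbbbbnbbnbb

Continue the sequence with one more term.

From term 3 onward, concatenate the last term with the second-to-last: bb·n = bbn, bbn·bb = bbnbb, …
So term 7 is bbnbbbbnbbnbb·bbnbbbbn.

bbnbbbbnbbnbbbbnbbbbn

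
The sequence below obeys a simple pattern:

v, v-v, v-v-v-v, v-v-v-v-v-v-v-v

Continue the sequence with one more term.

v-v-v-v-v-v-v-v-v-v-v-v-v-v-v-v

Each string is two copies of the previous one joined by '-'.
One more doubling of v-v-v-v-v-v-v-v gives the answer.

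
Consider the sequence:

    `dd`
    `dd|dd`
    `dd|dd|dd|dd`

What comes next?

s(k+1) = s(k)·|·s(k) — each term doubles the last with '|' between the halves.
Doubling dd|dd|dd|dd with '|' between the halves:

dd|dd|dd|dd|dd|dd|dd|dd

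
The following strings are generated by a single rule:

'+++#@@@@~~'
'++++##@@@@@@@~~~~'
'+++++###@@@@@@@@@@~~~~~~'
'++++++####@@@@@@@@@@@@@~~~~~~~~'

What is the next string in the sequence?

The n-th term is n+2 +'s then n #'s then 3n+1 @'s then 2n ~'s (n = 1, 2, …).
Setting n = 5 gives 7, 5, 16, 10 characters in each block.

+++++++#####@@@@@@@@@@@@@@@@~~~~~~~~~~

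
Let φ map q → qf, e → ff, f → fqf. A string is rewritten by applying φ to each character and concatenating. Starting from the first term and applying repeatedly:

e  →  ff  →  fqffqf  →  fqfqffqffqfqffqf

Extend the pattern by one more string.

φ(fqfqffqffqfqffqf) expands symbol-by-symbol to fqf qf fqf qf fqf fqf qf fqf fqf qf fqf qf fqf fqf qf fqf; joining the 16 pieces gives the next term.

fqfqffqfqffqffqfqffqffqfqffqfqffqffqfqffqf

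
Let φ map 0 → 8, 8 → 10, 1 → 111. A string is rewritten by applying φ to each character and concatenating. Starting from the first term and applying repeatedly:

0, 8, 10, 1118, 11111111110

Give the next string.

1111111111111111111111111111118

Apply φ to 11111111110 symbol by symbol: 1→111, 1→111, 1→111, 1→111, 1→111, 1→111, 1→111, 1→111, 1→111, 1→111, 0→8; joined: 111 111 111 111 111 111 111 111 111 111 8.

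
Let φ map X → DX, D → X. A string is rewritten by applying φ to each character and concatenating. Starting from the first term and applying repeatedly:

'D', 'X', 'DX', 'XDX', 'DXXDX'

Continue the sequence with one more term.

Expanding DXXDX: D→X, X→DX, X→DX, D→X, X→DX. Concatenated: X DX DX X DX.

XDXDXXDX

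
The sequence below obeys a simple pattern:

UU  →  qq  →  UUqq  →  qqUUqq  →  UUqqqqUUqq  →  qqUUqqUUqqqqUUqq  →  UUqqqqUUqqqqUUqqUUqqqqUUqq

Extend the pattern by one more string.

qqUUqqUUqqqqUUqqUUqqqqUUqqqqUUqqUUqqqqUUqq

Each term (from the third on) is the two preceding terms concatenated in order: term 3 = UU·qq = UUqq.
The next term joins qqUUqqUUqqqqUUqq and UUqqqqUUqqqqUUqqUUqqqqUUqq.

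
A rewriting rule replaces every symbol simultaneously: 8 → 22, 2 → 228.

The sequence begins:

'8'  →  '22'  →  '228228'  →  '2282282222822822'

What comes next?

Replace each of the 16 characters of 2282282222822822 in place — 228 228 22 228 228 22 228 228 228 228 22 228 228 22 228 228 — and concatenate.

22822822228228222282282282282222822822228228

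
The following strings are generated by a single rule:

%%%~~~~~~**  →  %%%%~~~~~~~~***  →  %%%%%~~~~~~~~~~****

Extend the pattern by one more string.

%%%%%%~~~~~~~~~~~~*****

The n-th term is n+1 %'s then 2n+2 ~'s then n *'s, where the shown terms are n = 2, 3, 4.
For the next term, n = 5, so the run lengths are 6, 12, 5.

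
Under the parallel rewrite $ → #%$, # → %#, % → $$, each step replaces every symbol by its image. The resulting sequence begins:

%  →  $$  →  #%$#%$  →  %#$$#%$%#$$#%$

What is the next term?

Rewriting the 14 symbols of %#$$#%$%#$$#%$ one by one yields $$ %# #%$ #%$ %# $$ #%$ $$ %# #%$ #%$ %# $$ #%$; concatenated:

$$%##%$#%$%#$$#%$$$%##%$#%$%#$$#%$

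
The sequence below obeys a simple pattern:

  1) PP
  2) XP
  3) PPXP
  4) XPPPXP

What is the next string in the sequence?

From term 3 onward, concatenate the second-to-last term with the last: PP·XP = PPXP, XP·PPXP = XPPPXP, …
Continuing: PPXP · XPPPXP gives term 5.

PPXPXPPPXP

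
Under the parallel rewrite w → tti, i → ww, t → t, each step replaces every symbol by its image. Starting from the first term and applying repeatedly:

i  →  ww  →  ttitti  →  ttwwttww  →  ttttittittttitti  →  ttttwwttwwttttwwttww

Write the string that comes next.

Rewriting the 20 symbols of ttttwwttwwttttwwttww one by one yields t t t t tti tti t t tti tti t t t t tti tti t t tti tti; concatenated:

ttttttittittttittittttttittittttitti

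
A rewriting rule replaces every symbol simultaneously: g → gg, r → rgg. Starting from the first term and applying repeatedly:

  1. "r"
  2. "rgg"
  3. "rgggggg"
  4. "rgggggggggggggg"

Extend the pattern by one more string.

rgggggggggggggggggggggggggggggg

φ(rgggggggggggggg) expands symbol-by-symbol to rgg gg gg gg gg gg gg gg gg gg gg gg gg gg gg; joining the 15 pieces gives the next term.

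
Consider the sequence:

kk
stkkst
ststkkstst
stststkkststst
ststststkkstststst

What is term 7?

ststststststkkstststststst

s(k+1) = st·s(k)·st, so each term gains st as a prefix and st as a suffix.
From ststststkkstststst, 2 further steps: ststststkkstststst → stststststkkststststst → (answer).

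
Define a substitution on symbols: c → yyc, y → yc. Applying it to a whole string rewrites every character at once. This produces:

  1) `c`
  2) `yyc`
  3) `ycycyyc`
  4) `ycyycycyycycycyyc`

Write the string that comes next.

Replace each of the 17 characters of ycyycycyycycycyyc in place — yc yyc yc yc yyc yc yyc yc yc yyc yc yyc yc yyc yc yc yyc — and concatenate.

ycyycycycyycycyycycycyycycyycycyycycycyyc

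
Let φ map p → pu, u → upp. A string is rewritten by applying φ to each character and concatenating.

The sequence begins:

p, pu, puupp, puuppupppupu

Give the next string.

puuppupppupuupppupupuupppuupp

Apply φ to puuppupppupu symbol by symbol: p→pu, u→upp, u→upp, p→pu, p→pu, u→upp, p→pu, p→pu, p→pu, u→upp, p→pu, u→upp; joined: pu upp upp pu pu upp pu pu pu upp pu upp.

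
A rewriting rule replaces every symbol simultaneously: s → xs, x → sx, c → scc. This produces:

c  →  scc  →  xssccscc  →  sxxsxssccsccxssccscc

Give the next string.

xssxsxxssxxsxssccsccxssccsccsxxsxssccsccxssccscc

φ(sxxsxssccsccxssccscc) expands symbol-by-symbol to xs sx sx xs sx xs xs scc scc xs scc scc sx xs xs scc scc xs scc scc; joining the 20 pieces gives the next term.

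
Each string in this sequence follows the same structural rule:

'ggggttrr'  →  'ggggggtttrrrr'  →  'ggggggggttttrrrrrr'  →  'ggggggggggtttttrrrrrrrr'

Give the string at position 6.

Each string has the form g^{2n+2} t^{n+1} r^{2n} (n = 1, 2, …).
At n = 6 the blocks have lengths 14, 7, 12.

ggggggggggggggtttttttrrrrrrrrrrrr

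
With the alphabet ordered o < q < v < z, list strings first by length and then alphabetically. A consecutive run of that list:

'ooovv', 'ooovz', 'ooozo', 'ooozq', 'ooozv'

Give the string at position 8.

ooqoq

Continuing the enumeration 3 steps past ooozv: ooozv → ooozz → ooqoo → (answer).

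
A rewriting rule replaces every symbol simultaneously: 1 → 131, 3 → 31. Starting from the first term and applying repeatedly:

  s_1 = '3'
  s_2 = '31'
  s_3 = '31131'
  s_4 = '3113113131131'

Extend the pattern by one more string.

φ(3113113131131) expands symbol-by-symbol to 31 131 131 31 131 131 31 131 31 131 131 31 131; joining the 13 pieces gives the next term.

3113113131131131311313113113131131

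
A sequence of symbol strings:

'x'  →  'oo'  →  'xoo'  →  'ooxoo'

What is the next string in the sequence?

This is a Fibonacci-style word recurrence s(k) = s(k−2)·s(k−1): e.g. x·oo = xoo.
Continuing: xoo · ooxoo gives term 5.

xooooxoo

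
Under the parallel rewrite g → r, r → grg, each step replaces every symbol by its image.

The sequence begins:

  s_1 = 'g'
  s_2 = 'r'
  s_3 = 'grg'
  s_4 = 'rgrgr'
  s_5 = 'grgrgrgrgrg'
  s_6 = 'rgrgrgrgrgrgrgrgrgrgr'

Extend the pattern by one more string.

Applying the rule to each of the 21 symbols of rgrgrgrgrgrgrgrgrgrgr gives the pieces grg r grg r grg r grg r grg r grg r grg r grg r grg r grg r grg, which concatenate to the answer.

grgrgrgrgrgrgrgrgrgrgrgrgrgrgrgrgrgrgrgrgrg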